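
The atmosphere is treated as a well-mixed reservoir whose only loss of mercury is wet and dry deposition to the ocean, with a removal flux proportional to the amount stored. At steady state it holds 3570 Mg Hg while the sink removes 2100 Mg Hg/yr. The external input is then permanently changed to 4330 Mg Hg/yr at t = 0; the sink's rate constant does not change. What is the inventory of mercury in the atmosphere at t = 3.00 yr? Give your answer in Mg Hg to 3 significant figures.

6710 Mg Hg

Residence time τ = M₀/F₀ = 1.700 yr. The eventual steady state is M_∞ = M₀·(F₁/F₀) = 3570 × 4330/2100 = 7361.0 Mg Hg.
The anomaly ΔM(t) = M(t) − M_∞ decays as ΔM₀·e^(−t/τ) with ΔM₀ = 3570 − 7361.0 = −3791 Mg Hg.
At t = 3.00 yr, e^(−t/τ) = e^(−1.765) = 0.1712, so ΔM = −649.2 Mg Hg and M = 7361.0 − 649.2 = 6711.8 Mg Hg.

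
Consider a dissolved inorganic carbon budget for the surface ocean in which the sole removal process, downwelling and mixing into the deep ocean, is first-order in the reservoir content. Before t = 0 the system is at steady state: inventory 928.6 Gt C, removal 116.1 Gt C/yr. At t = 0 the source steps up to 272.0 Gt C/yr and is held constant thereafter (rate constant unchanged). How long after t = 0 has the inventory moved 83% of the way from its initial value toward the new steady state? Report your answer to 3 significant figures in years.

14.2 yr

τ = M₀/F₀ = 928.6/116.1 = 7.998 yr.
The remaining gap fraction is e^(−t/τ); 83% covered ⇒ e^(−t/τ) = 0.170.
t = −τ ln(0.170) = 7.998 × 1.772 = 14.17 yr.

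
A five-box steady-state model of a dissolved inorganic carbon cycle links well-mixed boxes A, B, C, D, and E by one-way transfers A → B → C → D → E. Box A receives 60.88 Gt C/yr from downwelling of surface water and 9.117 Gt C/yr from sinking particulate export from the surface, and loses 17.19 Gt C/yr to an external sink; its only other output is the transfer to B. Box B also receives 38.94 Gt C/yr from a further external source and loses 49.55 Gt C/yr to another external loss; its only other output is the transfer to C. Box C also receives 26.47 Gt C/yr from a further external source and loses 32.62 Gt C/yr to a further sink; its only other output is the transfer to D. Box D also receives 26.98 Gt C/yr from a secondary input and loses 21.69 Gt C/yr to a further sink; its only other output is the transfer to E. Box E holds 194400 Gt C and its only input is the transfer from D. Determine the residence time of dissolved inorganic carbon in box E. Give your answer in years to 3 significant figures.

Box A: F(A→B) = (60.88 + 9.117) − 17.19 = 52.807 Gt C/yr.
Box B: F(B→C) = (52.807 + 38.94) − 49.55 = 42.197 Gt C/yr.
Box C: F(C→D) = (42.197 + 26.47) − 32.62 = 36.047 Gt C/yr.
Box D: F(D→E) = (36.047 + 26.98) − 21.69 = 41.337 Gt C/yr.
Box E throughput = its input = 41.337 Gt C/yr; τ = 194400 / 41.337 = 4703 yr.

4700 yr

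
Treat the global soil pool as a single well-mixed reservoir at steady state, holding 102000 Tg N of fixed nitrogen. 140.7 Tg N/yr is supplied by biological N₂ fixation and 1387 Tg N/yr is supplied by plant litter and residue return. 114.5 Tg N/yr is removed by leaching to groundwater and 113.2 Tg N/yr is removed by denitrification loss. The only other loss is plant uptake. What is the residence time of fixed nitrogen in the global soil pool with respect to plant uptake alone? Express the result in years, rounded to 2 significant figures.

78 yr

At steady state ΣF_in = ΣF_out.
ΣF_in = 140.7 + 1387 = 1527.7 Tg N/yr.
Plant uptake flux = ΣF_in − (114.5 + 113.2) = 1527.7 − 227.7 = 1300 Tg N/yr.
τ = M / F = 102000 / 1300 = 78.46 yr.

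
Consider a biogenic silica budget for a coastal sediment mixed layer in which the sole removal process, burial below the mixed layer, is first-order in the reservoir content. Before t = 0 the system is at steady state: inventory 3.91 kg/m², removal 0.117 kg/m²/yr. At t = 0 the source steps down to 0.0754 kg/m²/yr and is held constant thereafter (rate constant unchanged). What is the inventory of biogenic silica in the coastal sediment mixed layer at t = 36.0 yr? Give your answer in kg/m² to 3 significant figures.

The sink rate constant is k = F₀/M₀ = 0.117/3.91 = 0.02992 yr⁻¹.
Solving dM/dt = F₁ − kM with M(0) = M₀ gives M(t) = F₁/k + (M₀ − F₁/k)·e^(−kt).
F₁/k = 0.0754/0.02992 = 2.5198 kg/m²; kt = 0.02992 × 36.0 = 1.077, e^(−kt) = 0.3405.
M(36.0) = 2.5198 + (3.91 − 2.5198) × 0.3405 = 2.5198 + 0.4734 = 2.9932 kg/m².

2.99 kg/m²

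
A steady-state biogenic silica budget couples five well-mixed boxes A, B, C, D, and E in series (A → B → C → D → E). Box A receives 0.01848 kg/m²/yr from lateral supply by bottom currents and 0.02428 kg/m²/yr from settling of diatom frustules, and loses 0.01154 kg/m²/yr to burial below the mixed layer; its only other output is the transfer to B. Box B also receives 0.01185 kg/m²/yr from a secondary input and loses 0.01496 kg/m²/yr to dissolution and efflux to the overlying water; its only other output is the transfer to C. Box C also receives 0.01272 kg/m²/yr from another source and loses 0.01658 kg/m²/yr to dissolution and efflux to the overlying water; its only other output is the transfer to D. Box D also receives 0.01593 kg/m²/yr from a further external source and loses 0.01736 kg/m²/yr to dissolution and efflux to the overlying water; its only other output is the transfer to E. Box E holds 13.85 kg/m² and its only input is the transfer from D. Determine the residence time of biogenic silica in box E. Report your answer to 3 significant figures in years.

607 yr

Box A: F(A→B) = (0.01848 + 0.02428) − 0.01154 = 0.031220 kg/m²/yr.
Box B: F(B→C) = (0.031220 + 0.01185) − 0.01496 = 0.028110 kg/m²/yr.
Box C: F(C→D) = (0.028110 + 0.01272) − 0.01658 = 0.024250 kg/m²/yr.
Box D: F(D→E) = (0.024250 + 0.01593) − 0.01736 = 0.022820 kg/m²/yr.
Box E throughput = its input = 0.022820 kg/m²/yr; τ = 13.85 / 0.022820 = 606.9 yr.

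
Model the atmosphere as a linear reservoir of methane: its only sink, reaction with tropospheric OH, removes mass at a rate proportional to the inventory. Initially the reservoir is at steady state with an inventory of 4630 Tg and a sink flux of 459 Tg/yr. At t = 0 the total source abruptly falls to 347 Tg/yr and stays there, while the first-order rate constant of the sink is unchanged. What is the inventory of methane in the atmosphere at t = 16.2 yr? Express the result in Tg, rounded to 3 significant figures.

3730 Tg

τ = M₀/F₀ = 4630/459 = 10.09 yr; rate constant k = 1/τ.
New steady state M_∞ = F₁/k = F₁·τ = 347 × 10.09 = 3500.2 Tg.
M(t) = M_∞ + (M₀ − M_∞)·e^(−t/τ); t/τ = 16.2/10.09 = 1.606, so e^(−t/τ) = 0.2007.
M(t) = 3500.2 + 1130 × 0.2007 = 3727.0 Tg.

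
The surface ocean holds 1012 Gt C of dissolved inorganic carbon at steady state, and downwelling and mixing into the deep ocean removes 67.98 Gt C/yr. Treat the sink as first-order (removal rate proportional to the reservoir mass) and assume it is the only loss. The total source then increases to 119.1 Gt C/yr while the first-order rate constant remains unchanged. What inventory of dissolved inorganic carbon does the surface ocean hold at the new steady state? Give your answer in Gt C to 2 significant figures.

Rate constant k = F/M = 67.98 / 1012 = 0.06717 yr⁻¹.
At the new steady state, source = k·M_new ⇒ M_new = 119.1 / 0.06717 = 1773 Gt C.
(Equivalently M_new = M × F_new/F_old = 1012 × 119.1/67.98.)

1800 Gt C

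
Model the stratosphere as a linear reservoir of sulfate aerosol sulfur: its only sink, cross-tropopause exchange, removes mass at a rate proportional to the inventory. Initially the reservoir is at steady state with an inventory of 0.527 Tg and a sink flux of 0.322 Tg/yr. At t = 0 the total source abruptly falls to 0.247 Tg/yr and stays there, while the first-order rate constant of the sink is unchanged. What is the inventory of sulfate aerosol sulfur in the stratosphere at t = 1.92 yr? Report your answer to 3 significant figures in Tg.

0.442 Tg

The sink rate constant is k = F₀/M₀ = 0.322/0.527 = 0.6110 yr⁻¹.
Solving dM/dt = F₁ − kM with M(0) = M₀ gives M(t) = F₁/k + (M₀ − F₁/k)·e^(−kt).
F₁/k = 0.247/0.6110 = 0.40425 Tg; kt = 0.6110 × 1.92 = 1.173, e^(−kt) = 0.3094.
M(1.92) = 0.40425 + (0.527 − 0.40425) × 0.3094 = 0.40425 + 0.03798 = 0.44223 Tg.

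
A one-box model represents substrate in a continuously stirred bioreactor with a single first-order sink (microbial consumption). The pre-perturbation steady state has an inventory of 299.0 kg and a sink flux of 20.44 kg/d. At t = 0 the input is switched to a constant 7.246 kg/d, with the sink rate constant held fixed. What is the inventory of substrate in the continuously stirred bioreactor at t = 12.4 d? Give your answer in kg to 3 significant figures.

189 kg

τ = M₀/F₀ = 299.0/20.44 = 14.63 d; rate constant k = 1/τ.
New steady state M_∞ = F₁/k = F₁·τ = 7.246 × 14.63 = 106.00 kg.
M(t) = M_∞ + (M₀ − M_∞)·e^(−t/τ); t/τ = 12.4/14.63 = 0.8477, so e^(−t/τ) = 0.4284.
M(t) = 106.00 + 193.0 × 0.4284 = 188.68 kg.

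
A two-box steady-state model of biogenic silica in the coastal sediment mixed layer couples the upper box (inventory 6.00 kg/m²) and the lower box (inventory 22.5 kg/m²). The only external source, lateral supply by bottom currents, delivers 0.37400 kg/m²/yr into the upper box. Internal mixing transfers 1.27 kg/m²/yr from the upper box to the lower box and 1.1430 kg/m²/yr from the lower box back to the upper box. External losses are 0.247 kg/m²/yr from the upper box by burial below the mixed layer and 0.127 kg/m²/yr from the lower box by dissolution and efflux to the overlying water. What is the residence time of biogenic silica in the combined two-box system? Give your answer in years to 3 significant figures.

For the system as a whole, the A↔B exchange is internal and contributes nothing to the throughput; only the external sinks remove mass.
M_total = 6.00 + 22.5 = 28.500 kg/m².
ΣF_external_out = 0.247 + 0.127 = 0.37400 kg/m²/yr.
τ = M_total / ΣF_ext = 28.500 / 0.37400 = 76.20 yr.

76.2 yr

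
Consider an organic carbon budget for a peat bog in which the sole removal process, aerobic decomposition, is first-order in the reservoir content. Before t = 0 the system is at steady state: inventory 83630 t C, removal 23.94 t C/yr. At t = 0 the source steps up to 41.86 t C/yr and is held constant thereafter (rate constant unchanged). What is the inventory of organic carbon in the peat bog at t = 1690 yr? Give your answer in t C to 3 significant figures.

108000 t C

τ = M₀/F₀ = 83630/23.94 = 3493 yr; rate constant k = 1/τ.
New steady state M_∞ = F₁/k = F₁·τ = 41.86 × 3493 = 146230 t C.
M(t) = M_∞ + (M₀ − M_∞)·e^(−t/τ); t/τ = 1690/3493 = 0.4838, so e^(−t/τ) = 0.6164.
M(t) = 146230 − 62600 × 0.6164 = 107640 t C.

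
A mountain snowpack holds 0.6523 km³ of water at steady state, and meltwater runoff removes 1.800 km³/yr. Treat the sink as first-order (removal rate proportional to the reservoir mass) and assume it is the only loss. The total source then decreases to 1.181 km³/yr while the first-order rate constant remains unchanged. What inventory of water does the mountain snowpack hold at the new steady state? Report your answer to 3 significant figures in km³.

0.428 km³

Rate constant k = F/M = 1.800 / 0.6523 = 2.759 yr⁻¹.
At the new steady state, source = k·M_new ⇒ M_new = 1.181 / 2.759 = 0.4280 km³.
(Equivalently M_new = M × F_new/F_old = 0.6523 × 1.181/1.800.)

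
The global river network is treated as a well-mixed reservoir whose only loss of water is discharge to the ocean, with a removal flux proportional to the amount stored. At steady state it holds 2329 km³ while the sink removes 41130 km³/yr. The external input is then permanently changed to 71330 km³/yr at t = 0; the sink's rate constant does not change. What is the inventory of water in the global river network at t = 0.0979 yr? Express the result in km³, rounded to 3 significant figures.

3740 km³

τ = M₀/F₀ = 2329/41130 = 0.05663 yr; rate constant k = 1/τ.
New steady state M_∞ = F₁/k = F₁·τ = 71330 × 0.05663 = 4039.1 km³.
M(t) = M_∞ + (M₀ − M_∞)·e^(−t/τ); t/τ = 0.0979/0.05663 = 1.729, so e^(−t/τ) = 0.1775.
M(t) = 4039.1 − 1710 × 0.1775 = 3735.6 km³.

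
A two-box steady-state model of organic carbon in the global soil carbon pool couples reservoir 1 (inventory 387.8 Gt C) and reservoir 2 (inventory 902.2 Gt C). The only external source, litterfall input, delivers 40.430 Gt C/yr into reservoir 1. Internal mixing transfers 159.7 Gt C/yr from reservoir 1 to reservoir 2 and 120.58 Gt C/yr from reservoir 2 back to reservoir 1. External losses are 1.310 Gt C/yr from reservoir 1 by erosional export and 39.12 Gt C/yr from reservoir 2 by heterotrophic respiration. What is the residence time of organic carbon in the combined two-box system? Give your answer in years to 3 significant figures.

Treat the two boxes together as one reservoir: the mixing fluxes between them are internal recycling, so τ = ΣM / Σ(external losses).
M_total = 387.8 + 902.2 = 1290.0 Gt C.
ΣF_external_out = 1.310 + 39.12 = 40.430 Gt C/yr.
τ = M_total / ΣF_ext = 1290.0 / 40.430 = 31.91 yr.

31.9 yr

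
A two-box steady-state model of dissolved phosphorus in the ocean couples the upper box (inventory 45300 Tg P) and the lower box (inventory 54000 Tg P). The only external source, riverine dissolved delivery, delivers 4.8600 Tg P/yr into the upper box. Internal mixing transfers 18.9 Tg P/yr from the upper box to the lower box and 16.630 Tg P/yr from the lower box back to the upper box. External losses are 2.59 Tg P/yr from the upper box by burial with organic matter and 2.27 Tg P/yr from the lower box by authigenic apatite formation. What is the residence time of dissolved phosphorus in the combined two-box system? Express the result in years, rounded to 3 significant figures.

For the system as a whole, the A↔B exchange is internal and contributes nothing to the throughput; only the external sinks remove mass.
M_total = 45300 + 54000 = 99300 Tg P.
ΣF_external_out = 2.59 + 2.27 = 4.8600 Tg P/yr.
τ = M_total / ΣF_ext = 99300 / 4.8600 = 20430 yr.

20400 yr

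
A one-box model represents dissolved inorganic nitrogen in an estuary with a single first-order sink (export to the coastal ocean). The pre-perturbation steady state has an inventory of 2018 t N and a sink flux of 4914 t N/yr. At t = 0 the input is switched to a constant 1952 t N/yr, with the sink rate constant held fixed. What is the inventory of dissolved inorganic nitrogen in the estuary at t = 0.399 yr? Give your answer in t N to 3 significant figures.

1260 t N

The sink rate constant is k = F₀/M₀ = 4914/2018 = 2.435 yr⁻¹.
Solving dM/dt = F₁ − kM with M(0) = M₀ gives M(t) = F₁/k + (M₀ − F₁/k)·e^(−kt).
F₁/k = 1952/2.435 = 801.61 t N; kt = 2.435 × 0.399 = 0.9716, e^(−kt) = 0.3785.
M(0.399) = 801.61 + (2018 − 801.61) × 0.3785 = 801.61 + 460.4 = 1262.0 t N.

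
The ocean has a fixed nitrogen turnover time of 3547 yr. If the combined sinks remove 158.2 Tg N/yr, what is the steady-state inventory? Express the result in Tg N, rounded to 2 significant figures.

560000 Tg N

τ = M/F ⇒ M = τ × F = 3547 × 158.2 = 561100 Tg N.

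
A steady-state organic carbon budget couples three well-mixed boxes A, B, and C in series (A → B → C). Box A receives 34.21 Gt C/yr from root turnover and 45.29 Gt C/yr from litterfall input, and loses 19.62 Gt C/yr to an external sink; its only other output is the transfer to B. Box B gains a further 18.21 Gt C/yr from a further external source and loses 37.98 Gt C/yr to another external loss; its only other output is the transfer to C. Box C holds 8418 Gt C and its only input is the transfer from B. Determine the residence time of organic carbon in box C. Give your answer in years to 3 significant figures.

210 yr

Box A: F(A→B) = (34.21 + 45.29) − 19.62 = 59.880 Gt C/yr.
Box B: F(B→C) = (59.880 + 18.21) − 37.98 = 40.110 Gt C/yr.
Box C throughput = its input = 40.110 Gt C/yr; τ = 8418 / 40.110 = 209.9 yr.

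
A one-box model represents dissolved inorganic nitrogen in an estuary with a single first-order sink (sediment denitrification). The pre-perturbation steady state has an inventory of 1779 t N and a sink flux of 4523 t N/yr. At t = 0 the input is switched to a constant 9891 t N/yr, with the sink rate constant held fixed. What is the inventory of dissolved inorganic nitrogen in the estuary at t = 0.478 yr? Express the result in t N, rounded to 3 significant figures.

Residence time τ = M₀/F₀ = 0.3933 yr. The eventual steady state is M_∞ = M₀·(F₁/F₀) = 1779 × 9891/4523 = 3890.4 t N.
The anomaly ΔM(t) = M(t) − M_∞ decays as ΔM₀·e^(−t/τ) with ΔM₀ = 1779 − 3890.4 = −2111 t N.
At t = 0.478 yr, e^(−t/τ) = e^(−1.215) = 0.2966, so ΔM = −626.3 t N and M = 3890.4 − 626.3 = 3264.1 t N.

3260 t N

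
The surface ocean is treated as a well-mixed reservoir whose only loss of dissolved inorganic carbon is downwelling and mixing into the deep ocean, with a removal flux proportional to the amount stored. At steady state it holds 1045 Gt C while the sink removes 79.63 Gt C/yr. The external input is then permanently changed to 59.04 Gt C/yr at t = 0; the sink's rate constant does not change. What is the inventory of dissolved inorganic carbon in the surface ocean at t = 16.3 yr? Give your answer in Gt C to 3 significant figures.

853 Gt C

τ = M₀/F₀ = 1045/79.63 = 13.12 yr; rate constant k = 1/τ.
New steady state M_∞ = F₁/k = F₁·τ = 59.04 × 13.12 = 774.79 Gt C.
M(t) = M_∞ + (M₀ − M_∞)·e^(−t/τ); t/τ = 16.3/13.12 = 1.242, so e^(−t/τ) = 0.2888.
M(t) = 774.79 + 270.2 × 0.2888 = 852.82 Gt C.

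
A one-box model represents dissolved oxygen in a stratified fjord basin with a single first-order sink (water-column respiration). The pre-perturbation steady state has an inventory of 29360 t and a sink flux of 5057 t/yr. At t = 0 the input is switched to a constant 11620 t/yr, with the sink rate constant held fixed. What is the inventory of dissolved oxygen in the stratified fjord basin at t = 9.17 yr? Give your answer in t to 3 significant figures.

The sink rate constant is k = F₀/M₀ = 5057/29360 = 0.1722 yr⁻¹.
Solving dM/dt = F₁ − kM with M(0) = M₀ gives M(t) = F₁/k + (M₀ − F₁/k)·e^(−kt).
F₁/k = 11620/0.1722 = 67464 t; kt = 0.1722 × 9.17 = 1.579, e^(−kt) = 0.2061.
M(9.17) = 67464 + (29360 − 67464) × 0.2061 = 67464 − 7853 = 59611 t.

59600 t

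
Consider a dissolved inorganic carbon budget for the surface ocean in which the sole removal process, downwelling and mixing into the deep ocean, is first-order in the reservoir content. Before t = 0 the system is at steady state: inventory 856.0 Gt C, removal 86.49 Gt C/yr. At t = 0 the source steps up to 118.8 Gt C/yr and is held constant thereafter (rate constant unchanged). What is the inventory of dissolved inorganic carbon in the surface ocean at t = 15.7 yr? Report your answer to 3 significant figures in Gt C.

Residence time τ = M₀/F₀ = 9.897 yr. The eventual steady state is M_∞ = M₀·(F₁/F₀) = 856.0 × 118.8/86.49 = 1175.8 Gt C.
The anomaly ΔM(t) = M(t) − M_∞ decays as ΔM₀·e^(−t/τ) with ΔM₀ = 856.0 − 1175.8 = −319.8 Gt C.
At t = 15.7 yr, e^(−t/τ) = e^(−1.586) = 0.2047, so ΔM = −65.45 Gt C and M = 1175.8 − 65.45 = 1110.3 Gt C.

1110 Gt C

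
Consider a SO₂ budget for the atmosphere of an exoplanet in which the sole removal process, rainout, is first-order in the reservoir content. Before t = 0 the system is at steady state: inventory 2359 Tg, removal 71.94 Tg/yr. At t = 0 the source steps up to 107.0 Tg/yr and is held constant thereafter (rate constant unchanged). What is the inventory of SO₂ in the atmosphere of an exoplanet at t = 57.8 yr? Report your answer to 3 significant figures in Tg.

τ = M₀/F₀ = 2359/71.94 = 32.79 yr; rate constant k = 1/τ.
New steady state M_∞ = F₁/k = F₁·τ = 107.0 × 32.79 = 3508.7 Tg.
M(t) = M_∞ + (M₀ − M_∞)·e^(−t/τ); t/τ = 57.8/32.79 = 1.763, so e^(−t/τ) = 0.1716.
M(t) = 3508.7 − 1150 × 0.1716 = 3311.4 Tg.

3310 Tg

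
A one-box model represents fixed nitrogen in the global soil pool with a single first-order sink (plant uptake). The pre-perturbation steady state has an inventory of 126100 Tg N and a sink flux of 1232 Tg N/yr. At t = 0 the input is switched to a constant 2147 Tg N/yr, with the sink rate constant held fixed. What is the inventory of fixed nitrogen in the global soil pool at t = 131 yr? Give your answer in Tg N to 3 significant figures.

τ = M₀/F₀ = 126100/1232 = 102.4 yr; rate constant k = 1/τ.
New steady state M_∞ = F₁/k = F₁·τ = 2147 × 102.4 = 219750 Tg N.
M(t) = M_∞ + (M₀ − M_∞)·e^(−t/τ); t/τ = 131/102.4 = 1.280, so e^(−t/τ) = 0.2781.
M(t) = 219750 − 93650 × 0.2781 = 193710 Tg N.

194000 Tg N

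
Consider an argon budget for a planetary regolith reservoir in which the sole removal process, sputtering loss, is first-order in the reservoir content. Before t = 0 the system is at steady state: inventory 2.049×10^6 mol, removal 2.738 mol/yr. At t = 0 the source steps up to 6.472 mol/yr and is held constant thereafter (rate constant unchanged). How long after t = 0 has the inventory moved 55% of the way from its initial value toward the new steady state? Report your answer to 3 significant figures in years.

598000 yr

τ = M₀/F₀ = 2.049×10^6/2.738 = 748400 yr.
The remaining gap fraction is e^(−t/τ); 55% covered ⇒ e^(−t/τ) = 0.450.
t = −τ ln(0.450) = 748400 × 0.7985 = 597600 yr.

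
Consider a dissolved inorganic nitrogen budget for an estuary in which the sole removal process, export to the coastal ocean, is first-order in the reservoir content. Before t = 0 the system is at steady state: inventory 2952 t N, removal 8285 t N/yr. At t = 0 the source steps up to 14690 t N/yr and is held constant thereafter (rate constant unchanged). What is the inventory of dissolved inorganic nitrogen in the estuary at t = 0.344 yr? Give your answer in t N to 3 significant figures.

τ = M₀/F₀ = 2952/8285 = 0.3563 yr; rate constant k = 1/τ.
New steady state M_∞ = F₁/k = F₁·τ = 14690 × 0.3563 = 5234.1 t N.
M(t) = M_∞ + (M₀ − M_∞)·e^(−t/τ); t/τ = 0.344/0.3563 = 0.9655, so e^(−t/τ) = 0.3808.
M(t) = 5234.1 − 2282 × 0.3808 = 4365.1 t N.

4370 t N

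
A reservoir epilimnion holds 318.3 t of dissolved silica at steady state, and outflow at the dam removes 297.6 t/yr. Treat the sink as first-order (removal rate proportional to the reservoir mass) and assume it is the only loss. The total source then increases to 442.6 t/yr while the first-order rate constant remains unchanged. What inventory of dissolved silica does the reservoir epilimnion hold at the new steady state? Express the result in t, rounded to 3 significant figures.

473 t

Rate constant k = F/M = 297.6 / 318.3 = 0.9350 yr⁻¹.
At the new steady state, source = k·M_new ⇒ M_new = 442.6 / 0.9350 = 473.4 t.
(Equivalently M_new = M × F_new/F_old = 318.3 × 442.6/297.6.)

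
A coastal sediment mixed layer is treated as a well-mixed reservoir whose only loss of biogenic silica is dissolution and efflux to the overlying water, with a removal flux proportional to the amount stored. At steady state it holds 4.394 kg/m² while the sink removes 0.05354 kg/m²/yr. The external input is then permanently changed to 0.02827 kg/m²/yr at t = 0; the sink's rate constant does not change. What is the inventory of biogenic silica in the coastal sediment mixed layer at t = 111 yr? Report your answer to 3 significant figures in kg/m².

2.86 kg/m²

Residence time τ = M₀/F₀ = 82.07 yr. The eventual steady state is M_∞ = M₀·(F₁/F₀) = 4.394 × 0.02827/0.05354 = 2.3201 kg/m².
The anomaly ΔM(t) = M(t) − M_∞ decays as ΔM₀·e^(−t/τ) with ΔM₀ = 4.394 − 2.3201 = 2.074 kg/m².
At t = 111 yr, e^(−t/τ) = e^(−1.353) = 0.2586, so ΔM = 0.5363 kg/m² and M = 2.3201 + 0.5363 = 2.8564 kg/m².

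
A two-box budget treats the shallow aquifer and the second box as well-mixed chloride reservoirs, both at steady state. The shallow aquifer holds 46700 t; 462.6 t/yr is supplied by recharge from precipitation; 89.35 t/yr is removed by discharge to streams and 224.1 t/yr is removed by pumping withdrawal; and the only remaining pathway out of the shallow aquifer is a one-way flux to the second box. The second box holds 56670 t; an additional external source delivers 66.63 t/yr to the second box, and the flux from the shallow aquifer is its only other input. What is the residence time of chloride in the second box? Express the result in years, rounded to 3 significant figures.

Balance the shallow aquifer: ΣF_in = 462.60 t/yr.
Flux to the second box = ΣF_in − (89.35 + 224.1) = 149.15 t/yr.
Total input to the second box = 149.15 + 66.63 = 215.78 t/yr; at steady state this equals its total output.
τ = M / F = 56670 / 215.78 = 262.6 yr.

263 yr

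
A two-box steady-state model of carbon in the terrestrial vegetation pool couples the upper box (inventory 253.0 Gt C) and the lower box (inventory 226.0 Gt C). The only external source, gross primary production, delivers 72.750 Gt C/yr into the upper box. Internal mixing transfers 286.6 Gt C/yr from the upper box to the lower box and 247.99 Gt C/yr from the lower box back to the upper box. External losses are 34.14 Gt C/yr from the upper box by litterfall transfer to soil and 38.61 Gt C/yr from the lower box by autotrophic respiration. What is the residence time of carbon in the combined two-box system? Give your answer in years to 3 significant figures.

Treat the two boxes together as one reservoir: the mixing fluxes between them are internal recycling, so τ = ΣM / Σ(external losses).
M_total = 253.0 + 226.0 = 479.00 Gt C.
ΣF_external_out = 34.14 + 38.61 = 72.750 Gt C/yr.
τ = M_total / ΣF_ext = 479.00 / 72.750 = 6.584 yr.

6.58 yr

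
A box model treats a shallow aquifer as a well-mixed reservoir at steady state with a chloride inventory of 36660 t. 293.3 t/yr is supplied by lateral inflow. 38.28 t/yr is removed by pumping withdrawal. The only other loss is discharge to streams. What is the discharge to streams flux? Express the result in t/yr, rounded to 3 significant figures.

At steady state ΣF_in = ΣF_out.
ΣF_in = 293.30 t/yr.
Discharge to streams flux = ΣF_in − (38.28) = 293.30 − 38.28 = 255.0 t/yr.

255 t/yr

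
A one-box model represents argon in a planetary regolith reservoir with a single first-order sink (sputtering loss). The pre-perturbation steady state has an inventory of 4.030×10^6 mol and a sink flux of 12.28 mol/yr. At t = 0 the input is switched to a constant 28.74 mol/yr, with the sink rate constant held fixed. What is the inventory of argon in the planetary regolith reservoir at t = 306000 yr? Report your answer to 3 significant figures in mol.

τ = M₀/F₀ = 4.030×10^6/12.28 = 328200 yr; rate constant k = 1/τ.
New steady state M_∞ = F₁/k = F₁·τ = 28.74 × 328200 = 9.4318×10^6 mol.
M(t) = M_∞ + (M₀ − M_∞)·e^(−t/τ); t/τ = 306000/328200 = 0.9324, so e^(−t/τ) = 0.3936.
M(t) = 9.4318×10^6 − 5.402×10^6 × 0.3936 = 7.3057×10^6 mol.

7.31×10^6 mol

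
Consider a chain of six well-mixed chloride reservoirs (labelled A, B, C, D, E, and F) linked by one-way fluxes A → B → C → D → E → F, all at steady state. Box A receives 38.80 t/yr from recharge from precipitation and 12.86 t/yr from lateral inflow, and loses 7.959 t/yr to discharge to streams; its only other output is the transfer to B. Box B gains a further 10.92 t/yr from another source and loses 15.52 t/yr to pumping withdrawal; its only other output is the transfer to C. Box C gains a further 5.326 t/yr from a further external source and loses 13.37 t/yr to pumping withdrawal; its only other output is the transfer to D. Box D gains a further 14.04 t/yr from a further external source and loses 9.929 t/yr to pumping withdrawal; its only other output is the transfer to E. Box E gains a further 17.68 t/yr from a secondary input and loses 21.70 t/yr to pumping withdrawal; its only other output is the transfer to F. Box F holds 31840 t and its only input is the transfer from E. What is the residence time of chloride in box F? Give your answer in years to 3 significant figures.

1020 yr

Box A: F(A→B) = (38.80 + 12.86) − 7.959 = 43.701 t/yr.
Box B: F(B→C) = (43.701 + 10.92) − 15.52 = 39.101 t/yr.
Box C: F(C→D) = (39.101 + 5.326) − 13.37 = 31.057 t/yr.
Box D: F(D→E) = (31.057 + 14.04) − 9.929 = 35.168 t/yr.
Box E: F(E→F) = (35.168 + 17.68) − 21.70 = 31.148 t/yr.
Box F throughput = its input = 31.148 t/yr; τ = 31840 / 31.148 = 1022 yr.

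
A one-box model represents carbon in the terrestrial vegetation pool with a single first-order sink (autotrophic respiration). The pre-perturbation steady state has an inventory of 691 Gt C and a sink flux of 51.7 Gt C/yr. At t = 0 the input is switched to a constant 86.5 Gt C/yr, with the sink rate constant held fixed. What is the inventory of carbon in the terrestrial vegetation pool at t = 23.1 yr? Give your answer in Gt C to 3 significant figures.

1070 Gt C

Residence time τ = M₀/F₀ = 13.37 yr. The eventual steady state is M_∞ = M₀·(F₁/F₀) = 691 × 86.5/51.7 = 1156.1 Gt C.
The anomaly ΔM(t) = M(t) − M_∞ decays as ΔM₀·e^(−t/τ) with ΔM₀ = 691 − 1156.1 = −465.1 Gt C.
At t = 23.1 yr, e^(−t/τ) = e^(−1.728) = 0.1776, so ΔM = −82.60 Gt C and M = 1156.1 − 82.60 = 1073.5 Gt C.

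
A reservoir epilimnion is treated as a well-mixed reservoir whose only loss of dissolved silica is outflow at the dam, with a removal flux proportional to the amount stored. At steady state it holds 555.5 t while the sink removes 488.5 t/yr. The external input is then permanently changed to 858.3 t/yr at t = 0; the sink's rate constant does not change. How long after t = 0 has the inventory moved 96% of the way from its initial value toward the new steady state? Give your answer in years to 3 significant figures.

3.66 yr

τ = M₀/F₀ = 555.5/488.5 = 1.137 yr.
The remaining gap fraction is e^(−t/τ); 96% covered ⇒ e^(−t/τ) = 0.0400.
t = −τ ln(0.0400) = 1.137 × 3.219 = 3.660 yr.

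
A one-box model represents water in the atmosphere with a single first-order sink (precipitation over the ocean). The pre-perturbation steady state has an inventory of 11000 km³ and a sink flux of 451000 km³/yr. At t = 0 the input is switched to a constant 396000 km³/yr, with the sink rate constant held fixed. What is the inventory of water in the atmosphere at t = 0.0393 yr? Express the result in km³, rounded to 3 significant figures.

9930 km³

Residence time τ = M₀/F₀ = 0.02439 yr. The eventual steady state is M_∞ = M₀·(F₁/F₀) = 11000 × 396000/451000 = 9658.5 km³.
The anomaly ΔM(t) = M(t) − M_∞ decays as ΔM₀·e^(−t/τ) with ΔM₀ = 11000 − 9658.5 = 1341 km³.
At t = 0.0393 yr, e^(−t/τ) = e^(−1.611) = 0.1996, so ΔM = 267.8 km³ and M = 9658.5 + 267.8 = 9926.3 km³.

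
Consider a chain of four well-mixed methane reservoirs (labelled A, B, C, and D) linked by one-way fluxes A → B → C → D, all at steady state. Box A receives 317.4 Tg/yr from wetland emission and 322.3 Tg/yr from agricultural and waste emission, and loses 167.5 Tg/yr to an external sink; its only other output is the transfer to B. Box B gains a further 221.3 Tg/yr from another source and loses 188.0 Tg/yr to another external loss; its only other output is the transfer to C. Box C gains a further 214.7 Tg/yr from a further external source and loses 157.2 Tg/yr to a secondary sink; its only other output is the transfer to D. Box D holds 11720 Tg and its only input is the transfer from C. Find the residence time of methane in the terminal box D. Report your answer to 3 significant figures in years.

20.8 yr

Box A: F(A→B) = (317.4 + 322.3) − 167.5 = 472.20 Tg/yr.
Box B: F(B→C) = (472.20 + 221.3) − 188.0 = 505.50 Tg/yr.
Box C: F(C→D) = (505.50 + 214.7) − 157.2 = 563.00 Tg/yr.
Box D throughput = its input = 563.00 Tg/yr; τ = 11720 / 563.00 = 20.82 yr.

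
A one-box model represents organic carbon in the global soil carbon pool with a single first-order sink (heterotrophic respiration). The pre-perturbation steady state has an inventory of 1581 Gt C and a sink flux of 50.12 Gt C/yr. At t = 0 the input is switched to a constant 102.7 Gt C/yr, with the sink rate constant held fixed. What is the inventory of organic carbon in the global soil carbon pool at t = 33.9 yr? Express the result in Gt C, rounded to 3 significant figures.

Residence time τ = M₀/F₀ = 31.54 yr. The eventual steady state is M_∞ = M₀·(F₁/F₀) = 1581 × 102.7/50.12 = 3239.6 Gt C.
The anomaly ΔM(t) = M(t) − M_∞ decays as ΔM₀·e^(−t/τ) with ΔM₀ = 1581 − 3239.6 = −1659 Gt C.
At t = 33.9 yr, e^(−t/τ) = e^(−1.075) = 0.3414, so ΔM = −566.3 Gt C and M = 3239.6 − 566.3 = 2673.3 Gt C.

2670 Gt C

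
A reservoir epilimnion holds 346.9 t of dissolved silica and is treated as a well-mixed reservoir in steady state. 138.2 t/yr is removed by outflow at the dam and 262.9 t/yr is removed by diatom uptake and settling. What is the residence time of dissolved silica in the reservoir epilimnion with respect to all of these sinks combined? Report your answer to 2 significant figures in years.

Total removal flux = 138.2 + 262.9 = 401.10 t/yr.
τ = M / ΣF_out = 346.9 / 401.10 = 0.8649 yr.

0.86 yr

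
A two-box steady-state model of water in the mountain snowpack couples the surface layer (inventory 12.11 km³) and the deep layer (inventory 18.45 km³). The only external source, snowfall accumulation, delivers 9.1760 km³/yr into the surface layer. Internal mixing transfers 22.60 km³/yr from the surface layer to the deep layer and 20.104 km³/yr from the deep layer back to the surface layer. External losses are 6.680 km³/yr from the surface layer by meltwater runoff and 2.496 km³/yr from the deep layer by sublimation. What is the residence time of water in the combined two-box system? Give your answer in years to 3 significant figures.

3.33 yr

Treat the two boxes together as one reservoir: the mixing fluxes between them are internal recycling, so τ = ΣM / Σ(external losses).
M_total = 12.11 + 18.45 = 30.560 km³.
ΣF_external_out = 6.680 + 2.496 = 9.1760 km³/yr.
τ = M_total / ΣF_ext = 30.560 / 9.1760 = 3.330 yr.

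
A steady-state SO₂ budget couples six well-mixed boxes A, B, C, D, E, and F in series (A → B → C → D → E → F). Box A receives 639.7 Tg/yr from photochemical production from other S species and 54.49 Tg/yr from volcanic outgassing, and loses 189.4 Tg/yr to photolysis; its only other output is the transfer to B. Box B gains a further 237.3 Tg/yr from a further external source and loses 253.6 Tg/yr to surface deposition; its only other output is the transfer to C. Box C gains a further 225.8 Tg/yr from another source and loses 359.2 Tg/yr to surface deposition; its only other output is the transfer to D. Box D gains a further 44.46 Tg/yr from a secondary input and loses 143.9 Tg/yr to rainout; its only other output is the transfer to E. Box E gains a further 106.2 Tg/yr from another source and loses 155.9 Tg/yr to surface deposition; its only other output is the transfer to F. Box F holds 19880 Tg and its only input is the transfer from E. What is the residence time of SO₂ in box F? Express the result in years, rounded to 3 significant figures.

96.5 yr

Box A: F(A→B) = (639.7 + 54.49) − 189.4 = 504.79 Tg/yr.
Box B: F(B→C) = (504.79 + 237.3) − 253.6 = 488.49 Tg/yr.
Box C: F(C→D) = (488.49 + 225.8) − 359.2 = 355.09 Tg/yr.
Box D: F(D→E) = (355.09 + 44.46) − 143.9 = 255.65 Tg/yr.
Box E: F(E→F) = (255.65 + 106.2) − 155.9 = 205.95 Tg/yr.
Box F throughput = its input = 205.95 Tg/yr; τ = 19880 / 205.95 = 96.53 yr.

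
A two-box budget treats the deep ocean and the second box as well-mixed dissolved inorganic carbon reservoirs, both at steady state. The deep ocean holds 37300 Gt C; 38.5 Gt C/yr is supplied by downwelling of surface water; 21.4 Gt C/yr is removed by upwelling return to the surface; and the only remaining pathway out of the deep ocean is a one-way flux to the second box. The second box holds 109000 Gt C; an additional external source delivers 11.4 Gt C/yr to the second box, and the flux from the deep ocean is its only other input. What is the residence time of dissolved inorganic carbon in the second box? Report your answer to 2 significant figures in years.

Balance the deep ocean: ΣF_in = 38.500 Gt C/yr.
Flux to the second box = ΣF_in − (21.4) = 17.100 Gt C/yr.
Total input to the second box = 17.100 + 11.4 = 28.500 Gt C/yr; at steady state this equals its total output.
τ = M / F = 109000 / 28.500 = 3825 yr.

3800 yr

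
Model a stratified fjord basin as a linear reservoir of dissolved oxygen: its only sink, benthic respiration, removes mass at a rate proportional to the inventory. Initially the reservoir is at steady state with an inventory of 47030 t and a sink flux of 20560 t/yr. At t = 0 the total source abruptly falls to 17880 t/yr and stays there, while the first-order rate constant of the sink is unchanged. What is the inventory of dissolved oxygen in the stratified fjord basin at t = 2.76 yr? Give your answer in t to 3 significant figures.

Residence time τ = M₀/F₀ = 2.287 yr. The eventual steady state is M_∞ = M₀·(F₁/F₀) = 47030 × 17880/20560 = 40900 t.
The anomaly ΔM(t) = M(t) − M_∞ decays as ΔM₀·e^(−t/τ) with ΔM₀ = 47030 − 40900 = 6130 t.
At t = 2.76 yr, e^(−t/τ) = e^(−1.207) = 0.2992, so ΔM = 1834 t and M = 40900 + 1834 = 42734 t.

42700 t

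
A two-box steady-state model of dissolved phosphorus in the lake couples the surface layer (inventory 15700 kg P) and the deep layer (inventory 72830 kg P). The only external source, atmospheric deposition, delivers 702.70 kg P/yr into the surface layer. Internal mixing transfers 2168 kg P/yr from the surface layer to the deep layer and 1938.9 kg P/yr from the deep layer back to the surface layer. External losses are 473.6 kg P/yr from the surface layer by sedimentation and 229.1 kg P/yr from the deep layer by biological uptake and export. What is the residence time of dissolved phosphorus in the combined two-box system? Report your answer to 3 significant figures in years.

Treat the two boxes together as one reservoir: the mixing fluxes between them are internal recycling, so τ = ΣM / Σ(external losses).
M_total = 15700 + 72830 = 88530 kg P.
ΣF_external_out = 473.6 + 229.1 = 702.70 kg P/yr.
τ = M_total / ΣF_ext = 88530 / 702.70 = 126.0 yr.

126 yr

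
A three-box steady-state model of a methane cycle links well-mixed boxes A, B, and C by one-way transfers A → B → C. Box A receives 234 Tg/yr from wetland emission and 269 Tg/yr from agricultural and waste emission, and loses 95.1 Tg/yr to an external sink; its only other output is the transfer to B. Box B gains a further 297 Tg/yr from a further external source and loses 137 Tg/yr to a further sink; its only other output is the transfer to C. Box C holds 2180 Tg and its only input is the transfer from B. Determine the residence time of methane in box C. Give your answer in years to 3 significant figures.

Box A: F(A→B) = (234 + 269) − 95.1 = 407.90 Tg/yr.
Box B: F(B→C) = (407.90 + 297) − 137 = 567.90 Tg/yr.
Box C throughput = its input = 567.90 Tg/yr; τ = 2180 / 567.90 = 3.839 yr.

3.84 yr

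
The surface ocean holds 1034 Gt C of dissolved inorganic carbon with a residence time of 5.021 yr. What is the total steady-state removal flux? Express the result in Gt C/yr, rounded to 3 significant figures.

206 Gt C/yr

F = M / τ = 1034 / 5.021 = 205.9 Gt C/yr.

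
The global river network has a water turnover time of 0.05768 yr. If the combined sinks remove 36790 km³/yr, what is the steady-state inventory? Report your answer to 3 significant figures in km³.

τ = M/F ⇒ M = τ × F = 0.05768 × 36790 = 2122 km³.

2120 km³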